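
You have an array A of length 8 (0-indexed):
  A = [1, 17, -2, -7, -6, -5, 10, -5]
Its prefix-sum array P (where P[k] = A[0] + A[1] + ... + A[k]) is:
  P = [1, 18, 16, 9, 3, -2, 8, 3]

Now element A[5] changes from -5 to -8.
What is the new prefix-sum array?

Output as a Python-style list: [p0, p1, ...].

Answer: [1, 18, 16, 9, 3, -5, 5, 0]

Derivation:
Change: A[5] -5 -> -8, delta = -3
P[k] for k < 5: unchanged (A[5] not included)
P[k] for k >= 5: shift by delta = -3
  P[0] = 1 + 0 = 1
  P[1] = 18 + 0 = 18
  P[2] = 16 + 0 = 16
  P[3] = 9 + 0 = 9
  P[4] = 3 + 0 = 3
  P[5] = -2 + -3 = -5
  P[6] = 8 + -3 = 5
  P[7] = 3 + -3 = 0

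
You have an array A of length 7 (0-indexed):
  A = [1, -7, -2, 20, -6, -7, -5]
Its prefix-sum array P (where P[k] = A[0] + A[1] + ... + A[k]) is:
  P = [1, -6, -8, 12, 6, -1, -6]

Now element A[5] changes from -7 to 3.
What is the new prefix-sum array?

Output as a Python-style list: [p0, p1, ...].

Answer: [1, -6, -8, 12, 6, 9, 4]

Derivation:
Change: A[5] -7 -> 3, delta = 10
P[k] for k < 5: unchanged (A[5] not included)
P[k] for k >= 5: shift by delta = 10
  P[0] = 1 + 0 = 1
  P[1] = -6 + 0 = -6
  P[2] = -8 + 0 = -8
  P[3] = 12 + 0 = 12
  P[4] = 6 + 0 = 6
  P[5] = -1 + 10 = 9
  P[6] = -6 + 10 = 4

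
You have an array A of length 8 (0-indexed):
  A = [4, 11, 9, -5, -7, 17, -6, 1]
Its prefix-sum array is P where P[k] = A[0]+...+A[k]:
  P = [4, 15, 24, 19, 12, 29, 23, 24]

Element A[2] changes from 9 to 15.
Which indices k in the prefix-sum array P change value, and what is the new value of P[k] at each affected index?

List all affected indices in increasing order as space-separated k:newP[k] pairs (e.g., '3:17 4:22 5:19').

P[k] = A[0] + ... + A[k]
P[k] includes A[2] iff k >= 2
Affected indices: 2, 3, ..., 7; delta = 6
  P[2]: 24 + 6 = 30
  P[3]: 19 + 6 = 25
  P[4]: 12 + 6 = 18
  P[5]: 29 + 6 = 35
  P[6]: 23 + 6 = 29
  P[7]: 24 + 6 = 30

Answer: 2:30 3:25 4:18 5:35 6:29 7:30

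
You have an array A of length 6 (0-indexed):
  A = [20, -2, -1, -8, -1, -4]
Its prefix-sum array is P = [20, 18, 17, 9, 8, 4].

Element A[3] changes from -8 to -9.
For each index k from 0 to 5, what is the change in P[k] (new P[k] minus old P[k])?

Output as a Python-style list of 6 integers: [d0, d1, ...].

Element change: A[3] -8 -> -9, delta = -1
For k < 3: P[k] unchanged, delta_P[k] = 0
For k >= 3: P[k] shifts by exactly -1
Delta array: [0, 0, 0, -1, -1, -1]

Answer: [0, 0, 0, -1, -1, -1]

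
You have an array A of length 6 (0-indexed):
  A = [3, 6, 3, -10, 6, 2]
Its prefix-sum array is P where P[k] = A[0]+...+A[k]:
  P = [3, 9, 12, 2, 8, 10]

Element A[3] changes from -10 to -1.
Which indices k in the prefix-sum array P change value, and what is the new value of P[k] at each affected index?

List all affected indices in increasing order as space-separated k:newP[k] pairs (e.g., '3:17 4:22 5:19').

Answer: 3:11 4:17 5:19

Derivation:
P[k] = A[0] + ... + A[k]
P[k] includes A[3] iff k >= 3
Affected indices: 3, 4, ..., 5; delta = 9
  P[3]: 2 + 9 = 11
  P[4]: 8 + 9 = 17
  P[5]: 10 + 9 = 19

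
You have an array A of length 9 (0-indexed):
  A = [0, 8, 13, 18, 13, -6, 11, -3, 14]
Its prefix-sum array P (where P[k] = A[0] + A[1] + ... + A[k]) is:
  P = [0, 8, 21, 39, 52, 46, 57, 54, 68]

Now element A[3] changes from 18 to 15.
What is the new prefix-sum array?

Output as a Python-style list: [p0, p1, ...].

Answer: [0, 8, 21, 36, 49, 43, 54, 51, 65]

Derivation:
Change: A[3] 18 -> 15, delta = -3
P[k] for k < 3: unchanged (A[3] not included)
P[k] for k >= 3: shift by delta = -3
  P[0] = 0 + 0 = 0
  P[1] = 8 + 0 = 8
  P[2] = 21 + 0 = 21
  P[3] = 39 + -3 = 36
  P[4] = 52 + -3 = 49
  P[5] = 46 + -3 = 43
  P[6] = 57 + -3 = 54
  P[7] = 54 + -3 = 51
  P[8] = 68 + -3 = 65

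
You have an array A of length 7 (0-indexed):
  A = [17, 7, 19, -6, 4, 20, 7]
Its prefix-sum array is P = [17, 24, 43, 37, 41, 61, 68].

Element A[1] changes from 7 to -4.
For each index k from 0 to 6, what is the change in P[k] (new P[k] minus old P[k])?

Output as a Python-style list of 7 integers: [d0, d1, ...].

Element change: A[1] 7 -> -4, delta = -11
For k < 1: P[k] unchanged, delta_P[k] = 0
For k >= 1: P[k] shifts by exactly -11
Delta array: [0, -11, -11, -11, -11, -11, -11]

Answer: [0, -11, -11, -11, -11, -11, -11]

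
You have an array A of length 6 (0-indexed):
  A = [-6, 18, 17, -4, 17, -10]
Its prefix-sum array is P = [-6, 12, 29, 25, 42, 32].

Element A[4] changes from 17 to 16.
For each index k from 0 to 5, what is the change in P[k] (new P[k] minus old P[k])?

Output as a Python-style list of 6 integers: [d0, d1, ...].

Element change: A[4] 17 -> 16, delta = -1
For k < 4: P[k] unchanged, delta_P[k] = 0
For k >= 4: P[k] shifts by exactly -1
Delta array: [0, 0, 0, 0, -1, -1]

Answer: [0, 0, 0, 0, -1, -1]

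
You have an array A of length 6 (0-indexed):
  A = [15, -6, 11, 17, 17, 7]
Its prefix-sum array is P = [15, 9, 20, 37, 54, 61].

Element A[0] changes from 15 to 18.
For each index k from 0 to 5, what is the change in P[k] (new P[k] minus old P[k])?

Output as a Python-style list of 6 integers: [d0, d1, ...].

Answer: [3, 3, 3, 3, 3, 3]

Derivation:
Element change: A[0] 15 -> 18, delta = 3
For k < 0: P[k] unchanged, delta_P[k] = 0
For k >= 0: P[k] shifts by exactly 3
Delta array: [3, 3, 3, 3, 3, 3]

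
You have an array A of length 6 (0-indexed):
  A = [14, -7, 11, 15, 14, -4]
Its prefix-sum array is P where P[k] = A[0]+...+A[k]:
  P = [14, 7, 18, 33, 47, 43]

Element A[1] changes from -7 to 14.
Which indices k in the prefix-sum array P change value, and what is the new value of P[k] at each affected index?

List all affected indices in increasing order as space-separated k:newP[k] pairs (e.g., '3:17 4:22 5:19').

Answer: 1:28 2:39 3:54 4:68 5:64

Derivation:
P[k] = A[0] + ... + A[k]
P[k] includes A[1] iff k >= 1
Affected indices: 1, 2, ..., 5; delta = 21
  P[1]: 7 + 21 = 28
  P[2]: 18 + 21 = 39
  P[3]: 33 + 21 = 54
  P[4]: 47 + 21 = 68
  P[5]: 43 + 21 = 64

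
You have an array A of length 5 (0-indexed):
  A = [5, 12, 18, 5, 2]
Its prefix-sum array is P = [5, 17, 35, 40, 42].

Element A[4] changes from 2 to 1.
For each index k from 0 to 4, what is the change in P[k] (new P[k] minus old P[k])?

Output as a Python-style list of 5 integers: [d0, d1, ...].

Element change: A[4] 2 -> 1, delta = -1
For k < 4: P[k] unchanged, delta_P[k] = 0
For k >= 4: P[k] shifts by exactly -1
Delta array: [0, 0, 0, 0, -1]

Answer: [0, 0, 0, 0, -1]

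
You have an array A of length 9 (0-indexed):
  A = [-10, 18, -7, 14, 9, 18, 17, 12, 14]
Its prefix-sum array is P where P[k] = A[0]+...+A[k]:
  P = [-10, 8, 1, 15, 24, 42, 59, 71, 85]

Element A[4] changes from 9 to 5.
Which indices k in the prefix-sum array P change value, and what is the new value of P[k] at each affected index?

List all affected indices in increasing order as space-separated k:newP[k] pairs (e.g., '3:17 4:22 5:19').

P[k] = A[0] + ... + A[k]
P[k] includes A[4] iff k >= 4
Affected indices: 4, 5, ..., 8; delta = -4
  P[4]: 24 + -4 = 20
  P[5]: 42 + -4 = 38
  P[6]: 59 + -4 = 55
  P[7]: 71 + -4 = 67
  P[8]: 85 + -4 = 81

Answer: 4:20 5:38 6:55 7:67 8:81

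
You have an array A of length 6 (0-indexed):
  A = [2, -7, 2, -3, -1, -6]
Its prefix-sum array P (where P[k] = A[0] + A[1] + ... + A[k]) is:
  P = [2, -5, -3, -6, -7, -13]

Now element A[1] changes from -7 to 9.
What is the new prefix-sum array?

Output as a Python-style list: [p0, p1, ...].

Answer: [2, 11, 13, 10, 9, 3]

Derivation:
Change: A[1] -7 -> 9, delta = 16
P[k] for k < 1: unchanged (A[1] not included)
P[k] for k >= 1: shift by delta = 16
  P[0] = 2 + 0 = 2
  P[1] = -5 + 16 = 11
  P[2] = -3 + 16 = 13
  P[3] = -6 + 16 = 10
  P[4] = -7 + 16 = 9
  P[5] = -13 + 16 = 3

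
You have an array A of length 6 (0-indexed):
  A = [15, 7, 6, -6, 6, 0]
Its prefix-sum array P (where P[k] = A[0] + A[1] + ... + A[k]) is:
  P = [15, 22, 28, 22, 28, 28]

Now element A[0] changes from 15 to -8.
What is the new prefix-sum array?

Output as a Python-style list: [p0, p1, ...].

Change: A[0] 15 -> -8, delta = -23
P[k] for k < 0: unchanged (A[0] not included)
P[k] for k >= 0: shift by delta = -23
  P[0] = 15 + -23 = -8
  P[1] = 22 + -23 = -1
  P[2] = 28 + -23 = 5
  P[3] = 22 + -23 = -1
  P[4] = 28 + -23 = 5
  P[5] = 28 + -23 = 5

Answer: [-8, -1, 5, -1, 5, 5]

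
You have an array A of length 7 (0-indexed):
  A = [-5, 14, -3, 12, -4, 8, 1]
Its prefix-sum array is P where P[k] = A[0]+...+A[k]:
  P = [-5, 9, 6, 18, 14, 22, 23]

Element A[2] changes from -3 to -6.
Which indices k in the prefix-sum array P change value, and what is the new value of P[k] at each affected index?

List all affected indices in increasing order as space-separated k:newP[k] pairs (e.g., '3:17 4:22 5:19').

Answer: 2:3 3:15 4:11 5:19 6:20

Derivation:
P[k] = A[0] + ... + A[k]
P[k] includes A[2] iff k >= 2
Affected indices: 2, 3, ..., 6; delta = -3
  P[2]: 6 + -3 = 3
  P[3]: 18 + -3 = 15
  P[4]: 14 + -3 = 11
  P[5]: 22 + -3 = 19
  P[6]: 23 + -3 = 20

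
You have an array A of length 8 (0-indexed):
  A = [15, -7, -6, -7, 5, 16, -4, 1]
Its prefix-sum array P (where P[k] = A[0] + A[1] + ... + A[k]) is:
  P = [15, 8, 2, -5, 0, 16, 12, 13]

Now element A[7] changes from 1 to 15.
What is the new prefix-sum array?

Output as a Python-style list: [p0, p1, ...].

Change: A[7] 1 -> 15, delta = 14
P[k] for k < 7: unchanged (A[7] not included)
P[k] for k >= 7: shift by delta = 14
  P[0] = 15 + 0 = 15
  P[1] = 8 + 0 = 8
  P[2] = 2 + 0 = 2
  P[3] = -5 + 0 = -5
  P[4] = 0 + 0 = 0
  P[5] = 16 + 0 = 16
  P[6] = 12 + 0 = 12
  P[7] = 13 + 14 = 27

Answer: [15, 8, 2, -5, 0, 16, 12, 27]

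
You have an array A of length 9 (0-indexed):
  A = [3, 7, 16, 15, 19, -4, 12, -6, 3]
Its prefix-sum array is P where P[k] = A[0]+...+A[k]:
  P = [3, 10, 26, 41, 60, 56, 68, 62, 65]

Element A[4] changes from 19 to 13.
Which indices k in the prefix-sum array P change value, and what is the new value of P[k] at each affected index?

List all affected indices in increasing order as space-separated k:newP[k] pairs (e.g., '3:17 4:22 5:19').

P[k] = A[0] + ... + A[k]
P[k] includes A[4] iff k >= 4
Affected indices: 4, 5, ..., 8; delta = -6
  P[4]: 60 + -6 = 54
  P[5]: 56 + -6 = 50
  P[6]: 68 + -6 = 62
  P[7]: 62 + -6 = 56
  P[8]: 65 + -6 = 59

Answer: 4:54 5:50 6:62 7:56 8:59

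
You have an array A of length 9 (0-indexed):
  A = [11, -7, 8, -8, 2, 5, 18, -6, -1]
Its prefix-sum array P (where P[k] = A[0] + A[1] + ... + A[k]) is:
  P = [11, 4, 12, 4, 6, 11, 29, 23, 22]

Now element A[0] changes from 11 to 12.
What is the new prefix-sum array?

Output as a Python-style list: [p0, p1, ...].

Answer: [12, 5, 13, 5, 7, 12, 30, 24, 23]

Derivation:
Change: A[0] 11 -> 12, delta = 1
P[k] for k < 0: unchanged (A[0] not included)
P[k] for k >= 0: shift by delta = 1
  P[0] = 11 + 1 = 12
  P[1] = 4 + 1 = 5
  P[2] = 12 + 1 = 13
  P[3] = 4 + 1 = 5
  P[4] = 6 + 1 = 7
  P[5] = 11 + 1 = 12
  P[6] = 29 + 1 = 30
  P[7] = 23 + 1 = 24
  P[8] = 22 + 1 = 23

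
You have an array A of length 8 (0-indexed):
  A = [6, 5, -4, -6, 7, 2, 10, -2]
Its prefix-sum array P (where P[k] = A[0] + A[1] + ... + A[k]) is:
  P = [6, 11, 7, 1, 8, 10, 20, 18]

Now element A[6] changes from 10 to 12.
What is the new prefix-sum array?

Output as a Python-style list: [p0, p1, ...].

Change: A[6] 10 -> 12, delta = 2
P[k] for k < 6: unchanged (A[6] not included)
P[k] for k >= 6: shift by delta = 2
  P[0] = 6 + 0 = 6
  P[1] = 11 + 0 = 11
  P[2] = 7 + 0 = 7
  P[3] = 1 + 0 = 1
  P[4] = 8 + 0 = 8
  P[5] = 10 + 0 = 10
  P[6] = 20 + 2 = 22
  P[7] = 18 + 2 = 20

Answer: [6, 11, 7, 1, 8, 10, 22, 20]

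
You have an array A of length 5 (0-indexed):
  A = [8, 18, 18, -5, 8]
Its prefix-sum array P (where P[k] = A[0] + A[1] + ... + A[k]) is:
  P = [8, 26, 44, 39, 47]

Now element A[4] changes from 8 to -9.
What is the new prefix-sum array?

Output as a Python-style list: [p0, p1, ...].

Change: A[4] 8 -> -9, delta = -17
P[k] for k < 4: unchanged (A[4] not included)
P[k] for k >= 4: shift by delta = -17
  P[0] = 8 + 0 = 8
  P[1] = 26 + 0 = 26
  P[2] = 44 + 0 = 44
  P[3] = 39 + 0 = 39
  P[4] = 47 + -17 = 30

Answer: [8, 26, 44, 39, 30]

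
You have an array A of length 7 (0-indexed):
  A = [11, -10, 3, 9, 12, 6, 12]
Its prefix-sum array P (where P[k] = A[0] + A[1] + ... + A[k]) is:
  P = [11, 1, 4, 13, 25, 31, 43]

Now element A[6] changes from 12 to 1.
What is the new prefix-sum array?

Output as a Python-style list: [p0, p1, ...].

Change: A[6] 12 -> 1, delta = -11
P[k] for k < 6: unchanged (A[6] not included)
P[k] for k >= 6: shift by delta = -11
  P[0] = 11 + 0 = 11
  P[1] = 1 + 0 = 1
  P[2] = 4 + 0 = 4
  P[3] = 13 + 0 = 13
  P[4] = 25 + 0 = 25
  P[5] = 31 + 0 = 31
  P[6] = 43 + -11 = 32

Answer: [11, 1, 4, 13, 25, 31, 32]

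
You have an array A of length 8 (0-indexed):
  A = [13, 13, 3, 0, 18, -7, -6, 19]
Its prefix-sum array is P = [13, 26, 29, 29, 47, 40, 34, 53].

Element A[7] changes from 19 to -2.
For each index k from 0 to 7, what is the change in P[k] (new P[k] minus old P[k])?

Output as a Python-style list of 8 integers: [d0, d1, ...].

Answer: [0, 0, 0, 0, 0, 0, 0, -21]

Derivation:
Element change: A[7] 19 -> -2, delta = -21
For k < 7: P[k] unchanged, delta_P[k] = 0
For k >= 7: P[k] shifts by exactly -21
Delta array: [0, 0, 0, 0, 0, 0, 0, -21]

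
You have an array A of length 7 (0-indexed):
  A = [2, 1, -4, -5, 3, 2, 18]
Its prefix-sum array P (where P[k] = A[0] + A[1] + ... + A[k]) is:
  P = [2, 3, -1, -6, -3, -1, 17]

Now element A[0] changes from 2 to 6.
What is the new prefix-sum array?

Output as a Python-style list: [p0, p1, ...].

Answer: [6, 7, 3, -2, 1, 3, 21]

Derivation:
Change: A[0] 2 -> 6, delta = 4
P[k] for k < 0: unchanged (A[0] not included)
P[k] for k >= 0: shift by delta = 4
  P[0] = 2 + 4 = 6
  P[1] = 3 + 4 = 7
  P[2] = -1 + 4 = 3
  P[3] = -6 + 4 = -2
  P[4] = -3 + 4 = 1
  P[5] = -1 + 4 = 3
  P[6] = 17 + 4 = 21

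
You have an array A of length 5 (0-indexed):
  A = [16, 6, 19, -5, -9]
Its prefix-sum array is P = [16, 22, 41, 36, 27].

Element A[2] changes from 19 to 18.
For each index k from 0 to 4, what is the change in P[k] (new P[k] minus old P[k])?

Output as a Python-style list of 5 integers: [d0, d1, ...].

Answer: [0, 0, -1, -1, -1]

Derivation:
Element change: A[2] 19 -> 18, delta = -1
For k < 2: P[k] unchanged, delta_P[k] = 0
For k >= 2: P[k] shifts by exactly -1
Delta array: [0, 0, -1, -1, -1]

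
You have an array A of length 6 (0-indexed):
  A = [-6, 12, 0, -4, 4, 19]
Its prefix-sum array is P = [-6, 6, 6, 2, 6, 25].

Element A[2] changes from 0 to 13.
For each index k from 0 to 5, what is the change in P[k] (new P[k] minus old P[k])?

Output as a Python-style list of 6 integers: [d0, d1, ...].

Element change: A[2] 0 -> 13, delta = 13
For k < 2: P[k] unchanged, delta_P[k] = 0
For k >= 2: P[k] shifts by exactly 13
Delta array: [0, 0, 13, 13, 13, 13]

Answer: [0, 0, 13, 13, 13, 13]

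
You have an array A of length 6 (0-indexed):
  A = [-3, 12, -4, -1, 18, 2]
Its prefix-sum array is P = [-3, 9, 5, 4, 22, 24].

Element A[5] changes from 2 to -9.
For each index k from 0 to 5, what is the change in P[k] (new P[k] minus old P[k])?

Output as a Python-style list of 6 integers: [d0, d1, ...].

Answer: [0, 0, 0, 0, 0, -11]

Derivation:
Element change: A[5] 2 -> -9, delta = -11
For k < 5: P[k] unchanged, delta_P[k] = 0
For k >= 5: P[k] shifts by exactly -11
Delta array: [0, 0, 0, 0, 0, -11]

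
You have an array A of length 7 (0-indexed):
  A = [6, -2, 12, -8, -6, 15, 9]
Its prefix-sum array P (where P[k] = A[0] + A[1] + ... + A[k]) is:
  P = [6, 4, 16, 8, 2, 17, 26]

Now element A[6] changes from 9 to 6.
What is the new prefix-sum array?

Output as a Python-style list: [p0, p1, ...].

Answer: [6, 4, 16, 8, 2, 17, 23]

Derivation:
Change: A[6] 9 -> 6, delta = -3
P[k] for k < 6: unchanged (A[6] not included)
P[k] for k >= 6: shift by delta = -3
  P[0] = 6 + 0 = 6
  P[1] = 4 + 0 = 4
  P[2] = 16 + 0 = 16
  P[3] = 8 + 0 = 8
  P[4] = 2 + 0 = 2
  P[5] = 17 + 0 = 17
  P[6] = 26 + -3 = 23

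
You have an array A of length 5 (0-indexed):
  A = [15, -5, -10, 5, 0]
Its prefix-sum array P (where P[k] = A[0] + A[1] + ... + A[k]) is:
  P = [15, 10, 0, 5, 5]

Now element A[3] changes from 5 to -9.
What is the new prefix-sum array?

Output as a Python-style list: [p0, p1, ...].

Change: A[3] 5 -> -9, delta = -14
P[k] for k < 3: unchanged (A[3] not included)
P[k] for k >= 3: shift by delta = -14
  P[0] = 15 + 0 = 15
  P[1] = 10 + 0 = 10
  P[2] = 0 + 0 = 0
  P[3] = 5 + -14 = -9
  P[4] = 5 + -14 = -9

Answer: [15, 10, 0, -9, -9]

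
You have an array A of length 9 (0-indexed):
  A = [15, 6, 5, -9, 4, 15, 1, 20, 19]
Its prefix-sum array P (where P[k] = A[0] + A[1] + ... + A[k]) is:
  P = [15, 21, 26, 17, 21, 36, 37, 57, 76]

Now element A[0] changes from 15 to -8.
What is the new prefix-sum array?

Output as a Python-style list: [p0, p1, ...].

Answer: [-8, -2, 3, -6, -2, 13, 14, 34, 53]

Derivation:
Change: A[0] 15 -> -8, delta = -23
P[k] for k < 0: unchanged (A[0] not included)
P[k] for k >= 0: shift by delta = -23
  P[0] = 15 + -23 = -8
  P[1] = 21 + -23 = -2
  P[2] = 26 + -23 = 3
  P[3] = 17 + -23 = -6
  P[4] = 21 + -23 = -2
  P[5] = 36 + -23 = 13
  P[6] = 37 + -23 = 14
  P[7] = 57 + -23 = 34
  P[8] = 76 + -23 = 53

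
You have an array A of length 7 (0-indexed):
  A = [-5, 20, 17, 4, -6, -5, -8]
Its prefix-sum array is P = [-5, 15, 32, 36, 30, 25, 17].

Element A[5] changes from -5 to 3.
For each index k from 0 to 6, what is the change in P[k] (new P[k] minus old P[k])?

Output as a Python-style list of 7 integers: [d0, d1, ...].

Answer: [0, 0, 0, 0, 0, 8, 8]

Derivation:
Element change: A[5] -5 -> 3, delta = 8
For k < 5: P[k] unchanged, delta_P[k] = 0
For k >= 5: P[k] shifts by exactly 8
Delta array: [0, 0, 0, 0, 0, 8, 8]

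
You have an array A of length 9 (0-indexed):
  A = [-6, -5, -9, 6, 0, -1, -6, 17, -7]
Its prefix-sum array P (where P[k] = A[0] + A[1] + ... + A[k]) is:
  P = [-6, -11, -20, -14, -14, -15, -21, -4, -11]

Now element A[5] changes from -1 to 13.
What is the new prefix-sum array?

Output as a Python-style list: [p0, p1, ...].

Answer: [-6, -11, -20, -14, -14, -1, -7, 10, 3]

Derivation:
Change: A[5] -1 -> 13, delta = 14
P[k] for k < 5: unchanged (A[5] not included)
P[k] for k >= 5: shift by delta = 14
  P[0] = -6 + 0 = -6
  P[1] = -11 + 0 = -11
  P[2] = -20 + 0 = -20
  P[3] = -14 + 0 = -14
  P[4] = -14 + 0 = -14
  P[5] = -15 + 14 = -1
  P[6] = -21 + 14 = -7
  P[7] = -4 + 14 = 10
  P[8] = -11 + 14 = 3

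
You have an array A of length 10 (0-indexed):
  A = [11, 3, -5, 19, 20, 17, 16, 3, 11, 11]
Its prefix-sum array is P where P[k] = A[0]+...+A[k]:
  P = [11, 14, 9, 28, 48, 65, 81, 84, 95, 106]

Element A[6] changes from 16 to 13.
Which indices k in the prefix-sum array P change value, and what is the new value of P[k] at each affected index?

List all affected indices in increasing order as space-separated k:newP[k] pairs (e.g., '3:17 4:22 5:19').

P[k] = A[0] + ... + A[k]
P[k] includes A[6] iff k >= 6
Affected indices: 6, 7, ..., 9; delta = -3
  P[6]: 81 + -3 = 78
  P[7]: 84 + -3 = 81
  P[8]: 95 + -3 = 92
  P[9]: 106 + -3 = 103

Answer: 6:78 7:81 8:92 9:103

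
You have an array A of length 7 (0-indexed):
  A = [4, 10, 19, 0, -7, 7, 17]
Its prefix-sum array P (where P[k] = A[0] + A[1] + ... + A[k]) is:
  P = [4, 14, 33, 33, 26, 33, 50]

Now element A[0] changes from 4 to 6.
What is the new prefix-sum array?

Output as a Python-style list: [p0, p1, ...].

Change: A[0] 4 -> 6, delta = 2
P[k] for k < 0: unchanged (A[0] not included)
P[k] for k >= 0: shift by delta = 2
  P[0] = 4 + 2 = 6
  P[1] = 14 + 2 = 16
  P[2] = 33 + 2 = 35
  P[3] = 33 + 2 = 35
  P[4] = 26 + 2 = 28
  P[5] = 33 + 2 = 35
  P[6] = 50 + 2 = 52

Answer: [6, 16, 35, 35, 28, 35, 52]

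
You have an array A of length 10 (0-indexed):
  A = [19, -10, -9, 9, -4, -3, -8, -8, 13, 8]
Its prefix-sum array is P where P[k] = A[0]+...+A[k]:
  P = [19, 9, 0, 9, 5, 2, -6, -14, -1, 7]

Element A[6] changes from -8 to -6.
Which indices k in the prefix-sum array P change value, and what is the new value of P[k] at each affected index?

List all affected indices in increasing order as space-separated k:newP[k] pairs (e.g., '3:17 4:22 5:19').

Answer: 6:-4 7:-12 8:1 9:9

Derivation:
P[k] = A[0] + ... + A[k]
P[k] includes A[6] iff k >= 6
Affected indices: 6, 7, ..., 9; delta = 2
  P[6]: -6 + 2 = -4
  P[7]: -14 + 2 = -12
  P[8]: -1 + 2 = 1
  P[9]: 7 + 2 = 9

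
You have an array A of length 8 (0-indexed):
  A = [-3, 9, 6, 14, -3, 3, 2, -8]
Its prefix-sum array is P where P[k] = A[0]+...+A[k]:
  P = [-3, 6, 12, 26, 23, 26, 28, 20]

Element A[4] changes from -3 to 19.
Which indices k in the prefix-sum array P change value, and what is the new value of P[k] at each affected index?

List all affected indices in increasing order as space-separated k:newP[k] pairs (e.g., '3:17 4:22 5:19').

Answer: 4:45 5:48 6:50 7:42

Derivation:
P[k] = A[0] + ... + A[k]
P[k] includes A[4] iff k >= 4
Affected indices: 4, 5, ..., 7; delta = 22
  P[4]: 23 + 22 = 45
  P[5]: 26 + 22 = 48
  P[6]: 28 + 22 = 50
  P[7]: 20 + 22 = 42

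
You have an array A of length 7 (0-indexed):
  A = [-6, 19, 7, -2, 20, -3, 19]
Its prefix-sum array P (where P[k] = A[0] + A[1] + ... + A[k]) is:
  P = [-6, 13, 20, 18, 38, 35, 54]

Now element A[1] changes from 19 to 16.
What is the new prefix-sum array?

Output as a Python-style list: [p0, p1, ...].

Change: A[1] 19 -> 16, delta = -3
P[k] for k < 1: unchanged (A[1] not included)
P[k] for k >= 1: shift by delta = -3
  P[0] = -6 + 0 = -6
  P[1] = 13 + -3 = 10
  P[2] = 20 + -3 = 17
  P[3] = 18 + -3 = 15
  P[4] = 38 + -3 = 35
  P[5] = 35 + -3 = 32
  P[6] = 54 + -3 = 51

Answer: [-6, 10, 17, 15, 35, 32, 51]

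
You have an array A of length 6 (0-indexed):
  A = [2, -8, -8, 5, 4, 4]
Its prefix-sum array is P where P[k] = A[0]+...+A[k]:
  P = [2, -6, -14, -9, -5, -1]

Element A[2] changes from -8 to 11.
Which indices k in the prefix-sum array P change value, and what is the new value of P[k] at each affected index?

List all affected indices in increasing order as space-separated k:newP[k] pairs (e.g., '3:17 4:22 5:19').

P[k] = A[0] + ... + A[k]
P[k] includes A[2] iff k >= 2
Affected indices: 2, 3, ..., 5; delta = 19
  P[2]: -14 + 19 = 5
  P[3]: -9 + 19 = 10
  P[4]: -5 + 19 = 14
  P[5]: -1 + 19 = 18

Answer: 2:5 3:10 4:14 5:18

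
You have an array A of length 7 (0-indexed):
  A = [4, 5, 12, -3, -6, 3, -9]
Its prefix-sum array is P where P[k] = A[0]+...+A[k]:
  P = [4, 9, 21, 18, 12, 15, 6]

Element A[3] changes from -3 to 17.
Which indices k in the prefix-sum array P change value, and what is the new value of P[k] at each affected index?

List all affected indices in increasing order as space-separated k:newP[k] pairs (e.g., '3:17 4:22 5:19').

Answer: 3:38 4:32 5:35 6:26

Derivation:
P[k] = A[0] + ... + A[k]
P[k] includes A[3] iff k >= 3
Affected indices: 3, 4, ..., 6; delta = 20
  P[3]: 18 + 20 = 38
  P[4]: 12 + 20 = 32
  P[5]: 15 + 20 = 35
  P[6]: 6 + 20 = 26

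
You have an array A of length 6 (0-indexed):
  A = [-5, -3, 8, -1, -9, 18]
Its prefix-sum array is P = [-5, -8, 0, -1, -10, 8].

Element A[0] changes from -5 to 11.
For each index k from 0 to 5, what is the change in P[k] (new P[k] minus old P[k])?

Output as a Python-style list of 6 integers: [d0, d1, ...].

Answer: [16, 16, 16, 16, 16, 16]

Derivation:
Element change: A[0] -5 -> 11, delta = 16
For k < 0: P[k] unchanged, delta_P[k] = 0
For k >= 0: P[k] shifts by exactly 16
Delta array: [16, 16, 16, 16, 16, 16]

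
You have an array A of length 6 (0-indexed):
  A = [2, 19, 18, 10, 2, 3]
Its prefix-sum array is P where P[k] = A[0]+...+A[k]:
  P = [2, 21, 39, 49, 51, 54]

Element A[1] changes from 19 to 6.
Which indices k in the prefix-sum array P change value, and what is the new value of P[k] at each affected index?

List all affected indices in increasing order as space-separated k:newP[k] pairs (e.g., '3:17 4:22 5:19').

Answer: 1:8 2:26 3:36 4:38 5:41

Derivation:
P[k] = A[0] + ... + A[k]
P[k] includes A[1] iff k >= 1
Affected indices: 1, 2, ..., 5; delta = -13
  P[1]: 21 + -13 = 8
  P[2]: 39 + -13 = 26
  P[3]: 49 + -13 = 36
  P[4]: 51 + -13 = 38
  P[5]: 54 + -13 = 41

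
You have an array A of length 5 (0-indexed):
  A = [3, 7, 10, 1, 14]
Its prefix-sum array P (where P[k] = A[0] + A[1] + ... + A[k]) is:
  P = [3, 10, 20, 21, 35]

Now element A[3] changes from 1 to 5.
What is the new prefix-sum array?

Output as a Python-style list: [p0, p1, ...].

Answer: [3, 10, 20, 25, 39]

Derivation:
Change: A[3] 1 -> 5, delta = 4
P[k] for k < 3: unchanged (A[3] not included)
P[k] for k >= 3: shift by delta = 4
  P[0] = 3 + 0 = 3
  P[1] = 10 + 0 = 10
  P[2] = 20 + 0 = 20
  P[3] = 21 + 4 = 25
  P[4] = 35 + 4 = 39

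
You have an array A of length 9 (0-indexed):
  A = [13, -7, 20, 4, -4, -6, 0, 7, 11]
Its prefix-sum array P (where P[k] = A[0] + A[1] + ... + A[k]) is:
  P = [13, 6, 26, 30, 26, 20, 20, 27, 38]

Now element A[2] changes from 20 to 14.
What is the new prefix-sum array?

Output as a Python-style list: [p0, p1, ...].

Answer: [13, 6, 20, 24, 20, 14, 14, 21, 32]

Derivation:
Change: A[2] 20 -> 14, delta = -6
P[k] for k < 2: unchanged (A[2] not included)
P[k] for k >= 2: shift by delta = -6
  P[0] = 13 + 0 = 13
  P[1] = 6 + 0 = 6
  P[2] = 26 + -6 = 20
  P[3] = 30 + -6 = 24
  P[4] = 26 + -6 = 20
  P[5] = 20 + -6 = 14
  P[6] = 20 + -6 = 14
  P[7] = 27 + -6 = 21
  P[8] = 38 + -6 = 32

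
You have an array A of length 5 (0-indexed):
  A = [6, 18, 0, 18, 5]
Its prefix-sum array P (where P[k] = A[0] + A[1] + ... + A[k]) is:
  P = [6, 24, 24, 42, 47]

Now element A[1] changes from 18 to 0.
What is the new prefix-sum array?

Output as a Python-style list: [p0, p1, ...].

Change: A[1] 18 -> 0, delta = -18
P[k] for k < 1: unchanged (A[1] not included)
P[k] for k >= 1: shift by delta = -18
  P[0] = 6 + 0 = 6
  P[1] = 24 + -18 = 6
  P[2] = 24 + -18 = 6
  P[3] = 42 + -18 = 24
  P[4] = 47 + -18 = 29

Answer: [6, 6, 6, 24, 29]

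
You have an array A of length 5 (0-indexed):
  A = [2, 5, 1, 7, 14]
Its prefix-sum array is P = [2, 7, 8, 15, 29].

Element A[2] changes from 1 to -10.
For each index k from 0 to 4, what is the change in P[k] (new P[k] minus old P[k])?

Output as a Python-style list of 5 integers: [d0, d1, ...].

Element change: A[2] 1 -> -10, delta = -11
For k < 2: P[k] unchanged, delta_P[k] = 0
For k >= 2: P[k] shifts by exactly -11
Delta array: [0, 0, -11, -11, -11]

Answer: [0, 0, -11, -11, -11]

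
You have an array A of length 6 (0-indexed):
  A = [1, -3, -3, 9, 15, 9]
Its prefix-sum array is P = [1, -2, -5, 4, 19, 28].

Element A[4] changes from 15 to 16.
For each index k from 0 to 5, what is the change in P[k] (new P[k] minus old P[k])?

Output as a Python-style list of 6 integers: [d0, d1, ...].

Answer: [0, 0, 0, 0, 1, 1]

Derivation:
Element change: A[4] 15 -> 16, delta = 1
For k < 4: P[k] unchanged, delta_P[k] = 0
For k >= 4: P[k] shifts by exactly 1
Delta array: [0, 0, 0, 0, 1, 1]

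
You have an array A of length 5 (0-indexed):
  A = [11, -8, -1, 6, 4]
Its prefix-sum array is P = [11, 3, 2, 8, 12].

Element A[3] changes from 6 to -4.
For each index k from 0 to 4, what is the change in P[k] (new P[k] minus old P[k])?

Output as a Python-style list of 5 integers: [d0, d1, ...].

Answer: [0, 0, 0, -10, -10]

Derivation:
Element change: A[3] 6 -> -4, delta = -10
For k < 3: P[k] unchanged, delta_P[k] = 0
For k >= 3: P[k] shifts by exactly -10
Delta array: [0, 0, 0, -10, -10]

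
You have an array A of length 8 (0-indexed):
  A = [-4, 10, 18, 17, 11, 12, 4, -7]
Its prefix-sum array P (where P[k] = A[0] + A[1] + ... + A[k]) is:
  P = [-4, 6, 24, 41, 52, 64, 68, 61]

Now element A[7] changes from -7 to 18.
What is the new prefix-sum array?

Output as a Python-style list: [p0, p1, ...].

Answer: [-4, 6, 24, 41, 52, 64, 68, 86]

Derivation:
Change: A[7] -7 -> 18, delta = 25
P[k] for k < 7: unchanged (A[7] not included)
P[k] for k >= 7: shift by delta = 25
  P[0] = -4 + 0 = -4
  P[1] = 6 + 0 = 6
  P[2] = 24 + 0 = 24
  P[3] = 41 + 0 = 41
  P[4] = 52 + 0 = 52
  P[5] = 64 + 0 = 64
  P[6] = 68 + 0 = 68
  P[7] = 61 + 25 = 86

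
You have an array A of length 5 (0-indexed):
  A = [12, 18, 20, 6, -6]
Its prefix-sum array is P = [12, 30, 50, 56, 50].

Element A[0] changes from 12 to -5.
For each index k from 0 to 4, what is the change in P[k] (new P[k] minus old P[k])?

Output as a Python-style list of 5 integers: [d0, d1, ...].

Element change: A[0] 12 -> -5, delta = -17
For k < 0: P[k] unchanged, delta_P[k] = 0
For k >= 0: P[k] shifts by exactly -17
Delta array: [-17, -17, -17, -17, -17]

Answer: [-17, -17, -17, -17, -17]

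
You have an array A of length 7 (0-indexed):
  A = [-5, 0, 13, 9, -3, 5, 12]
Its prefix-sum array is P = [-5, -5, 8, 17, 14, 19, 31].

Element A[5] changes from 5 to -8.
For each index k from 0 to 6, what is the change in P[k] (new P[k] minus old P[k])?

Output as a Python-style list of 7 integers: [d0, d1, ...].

Answer: [0, 0, 0, 0, 0, -13, -13]

Derivation:
Element change: A[5] 5 -> -8, delta = -13
For k < 5: P[k] unchanged, delta_P[k] = 0
For k >= 5: P[k] shifts by exactly -13
Delta array: [0, 0, 0, 0, 0, -13, -13]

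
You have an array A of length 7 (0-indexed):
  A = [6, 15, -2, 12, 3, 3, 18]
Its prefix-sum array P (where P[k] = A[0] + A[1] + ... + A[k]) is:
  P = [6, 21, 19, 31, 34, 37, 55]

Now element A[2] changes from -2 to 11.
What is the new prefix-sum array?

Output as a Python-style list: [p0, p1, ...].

Answer: [6, 21, 32, 44, 47, 50, 68]

Derivation:
Change: A[2] -2 -> 11, delta = 13
P[k] for k < 2: unchanged (A[2] not included)
P[k] for k >= 2: shift by delta = 13
  P[0] = 6 + 0 = 6
  P[1] = 21 + 0 = 21
  P[2] = 19 + 13 = 32
  P[3] = 31 + 13 = 44
  P[4] = 34 + 13 = 47
  P[5] = 37 + 13 = 50
  P[6] = 55 + 13 = 68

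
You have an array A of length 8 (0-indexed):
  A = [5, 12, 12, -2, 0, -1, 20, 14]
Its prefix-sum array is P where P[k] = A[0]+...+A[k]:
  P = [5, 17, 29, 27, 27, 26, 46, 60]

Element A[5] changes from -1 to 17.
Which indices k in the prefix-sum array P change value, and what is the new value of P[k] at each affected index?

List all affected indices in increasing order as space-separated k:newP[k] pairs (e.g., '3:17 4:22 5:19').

Answer: 5:44 6:64 7:78

Derivation:
P[k] = A[0] + ... + A[k]
P[k] includes A[5] iff k >= 5
Affected indices: 5, 6, ..., 7; delta = 18
  P[5]: 26 + 18 = 44
  P[6]: 46 + 18 = 64
  P[7]: 60 + 18 = 78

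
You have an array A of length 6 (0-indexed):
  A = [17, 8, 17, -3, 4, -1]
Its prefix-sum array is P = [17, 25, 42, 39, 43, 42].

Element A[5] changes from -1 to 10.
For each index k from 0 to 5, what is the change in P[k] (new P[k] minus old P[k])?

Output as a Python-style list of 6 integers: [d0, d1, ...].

Answer: [0, 0, 0, 0, 0, 11]

Derivation:
Element change: A[5] -1 -> 10, delta = 11
For k < 5: P[k] unchanged, delta_P[k] = 0
For k >= 5: P[k] shifts by exactly 11
Delta array: [0, 0, 0, 0, 0, 11]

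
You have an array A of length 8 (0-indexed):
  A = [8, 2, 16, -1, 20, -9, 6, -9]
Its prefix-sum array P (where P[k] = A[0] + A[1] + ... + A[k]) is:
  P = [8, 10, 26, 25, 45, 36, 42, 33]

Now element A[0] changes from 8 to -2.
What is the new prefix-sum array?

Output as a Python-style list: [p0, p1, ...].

Answer: [-2, 0, 16, 15, 35, 26, 32, 23]

Derivation:
Change: A[0] 8 -> -2, delta = -10
P[k] for k < 0: unchanged (A[0] not included)
P[k] for k >= 0: shift by delta = -10
  P[0] = 8 + -10 = -2
  P[1] = 10 + -10 = 0
  P[2] = 26 + -10 = 16
  P[3] = 25 + -10 = 15
  P[4] = 45 + -10 = 35
  P[5] = 36 + -10 = 26
  P[6] = 42 + -10 = 32
  P[7] = 33 + -10 = 23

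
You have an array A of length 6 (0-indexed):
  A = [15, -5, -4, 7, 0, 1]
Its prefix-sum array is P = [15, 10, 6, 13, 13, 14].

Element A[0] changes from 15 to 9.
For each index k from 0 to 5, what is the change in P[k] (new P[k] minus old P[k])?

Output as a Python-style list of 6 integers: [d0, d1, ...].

Answer: [-6, -6, -6, -6, -6, -6]

Derivation:
Element change: A[0] 15 -> 9, delta = -6
For k < 0: P[k] unchanged, delta_P[k] = 0
For k >= 0: P[k] shifts by exactly -6
Delta array: [-6, -6, -6, -6, -6, -6]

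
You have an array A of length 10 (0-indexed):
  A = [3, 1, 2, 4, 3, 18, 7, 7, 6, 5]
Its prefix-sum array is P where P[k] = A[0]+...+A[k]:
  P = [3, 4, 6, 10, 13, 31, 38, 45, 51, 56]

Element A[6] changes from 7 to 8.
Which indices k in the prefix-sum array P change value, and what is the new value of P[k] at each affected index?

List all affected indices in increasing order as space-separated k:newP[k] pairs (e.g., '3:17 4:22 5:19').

Answer: 6:39 7:46 8:52 9:57

Derivation:
P[k] = A[0] + ... + A[k]
P[k] includes A[6] iff k >= 6
Affected indices: 6, 7, ..., 9; delta = 1
  P[6]: 38 + 1 = 39
  P[7]: 45 + 1 = 46
  P[8]: 51 + 1 = 52
  P[9]: 56 + 1 = 57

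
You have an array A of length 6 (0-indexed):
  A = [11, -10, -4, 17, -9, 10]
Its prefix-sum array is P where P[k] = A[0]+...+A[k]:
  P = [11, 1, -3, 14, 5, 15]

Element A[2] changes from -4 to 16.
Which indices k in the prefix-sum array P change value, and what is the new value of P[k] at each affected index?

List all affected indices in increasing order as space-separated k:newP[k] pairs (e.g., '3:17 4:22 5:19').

P[k] = A[0] + ... + A[k]
P[k] includes A[2] iff k >= 2
Affected indices: 2, 3, ..., 5; delta = 20
  P[2]: -3 + 20 = 17
  P[3]: 14 + 20 = 34
  P[4]: 5 + 20 = 25
  P[5]: 15 + 20 = 35

Answer: 2:17 3:34 4:25 5:35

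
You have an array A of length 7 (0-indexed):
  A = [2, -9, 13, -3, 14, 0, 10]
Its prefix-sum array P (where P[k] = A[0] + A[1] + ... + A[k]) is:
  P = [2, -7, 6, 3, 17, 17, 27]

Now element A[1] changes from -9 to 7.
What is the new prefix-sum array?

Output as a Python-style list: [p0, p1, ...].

Change: A[1] -9 -> 7, delta = 16
P[k] for k < 1: unchanged (A[1] not included)
P[k] for k >= 1: shift by delta = 16
  P[0] = 2 + 0 = 2
  P[1] = -7 + 16 = 9
  P[2] = 6 + 16 = 22
  P[3] = 3 + 16 = 19
  P[4] = 17 + 16 = 33
  P[5] = 17 + 16 = 33
  P[6] = 27 + 16 = 43

Answer: [2, 9, 22, 19, 33, 33, 43]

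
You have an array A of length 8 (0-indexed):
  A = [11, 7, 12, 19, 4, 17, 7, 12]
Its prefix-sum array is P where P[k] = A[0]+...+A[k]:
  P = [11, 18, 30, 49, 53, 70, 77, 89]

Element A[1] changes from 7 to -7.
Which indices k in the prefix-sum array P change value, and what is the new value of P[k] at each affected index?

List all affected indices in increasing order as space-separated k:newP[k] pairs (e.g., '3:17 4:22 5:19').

Answer: 1:4 2:16 3:35 4:39 5:56 6:63 7:75

Derivation:
P[k] = A[0] + ... + A[k]
P[k] includes A[1] iff k >= 1
Affected indices: 1, 2, ..., 7; delta = -14
  P[1]: 18 + -14 = 4
  P[2]: 30 + -14 = 16
  P[3]: 49 + -14 = 35
  P[4]: 53 + -14 = 39
  P[5]: 70 + -14 = 56
  P[6]: 77 + -14 = 63
  P[7]: 89 + -14 = 75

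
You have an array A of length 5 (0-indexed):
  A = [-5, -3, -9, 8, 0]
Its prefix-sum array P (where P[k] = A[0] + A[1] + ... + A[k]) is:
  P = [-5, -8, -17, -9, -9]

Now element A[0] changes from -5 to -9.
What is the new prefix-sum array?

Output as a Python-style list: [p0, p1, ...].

Change: A[0] -5 -> -9, delta = -4
P[k] for k < 0: unchanged (A[0] not included)
P[k] for k >= 0: shift by delta = -4
  P[0] = -5 + -4 = -9
  P[1] = -8 + -4 = -12
  P[2] = -17 + -4 = -21
  P[3] = -9 + -4 = -13
  P[4] = -9 + -4 = -13

Answer: [-9, -12, -21, -13, -13]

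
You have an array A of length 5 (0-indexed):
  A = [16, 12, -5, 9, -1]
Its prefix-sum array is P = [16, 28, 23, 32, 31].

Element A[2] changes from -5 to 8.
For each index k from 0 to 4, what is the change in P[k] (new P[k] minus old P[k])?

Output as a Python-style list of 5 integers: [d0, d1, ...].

Answer: [0, 0, 13, 13, 13]

Derivation:
Element change: A[2] -5 -> 8, delta = 13
For k < 2: P[k] unchanged, delta_P[k] = 0
For k >= 2: P[k] shifts by exactly 13
Delta array: [0, 0, 13, 13, 13]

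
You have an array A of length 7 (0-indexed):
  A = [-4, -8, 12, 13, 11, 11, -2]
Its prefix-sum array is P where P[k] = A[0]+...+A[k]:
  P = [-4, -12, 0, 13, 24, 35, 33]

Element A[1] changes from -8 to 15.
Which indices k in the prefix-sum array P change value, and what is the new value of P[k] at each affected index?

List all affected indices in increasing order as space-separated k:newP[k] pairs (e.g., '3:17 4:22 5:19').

Answer: 1:11 2:23 3:36 4:47 5:58 6:56

Derivation:
P[k] = A[0] + ... + A[k]
P[k] includes A[1] iff k >= 1
Affected indices: 1, 2, ..., 6; delta = 23
  P[1]: -12 + 23 = 11
  P[2]: 0 + 23 = 23
  P[3]: 13 + 23 = 36
  P[4]: 24 + 23 = 47
  P[5]: 35 + 23 = 58
  P[6]: 33 + 23 = 56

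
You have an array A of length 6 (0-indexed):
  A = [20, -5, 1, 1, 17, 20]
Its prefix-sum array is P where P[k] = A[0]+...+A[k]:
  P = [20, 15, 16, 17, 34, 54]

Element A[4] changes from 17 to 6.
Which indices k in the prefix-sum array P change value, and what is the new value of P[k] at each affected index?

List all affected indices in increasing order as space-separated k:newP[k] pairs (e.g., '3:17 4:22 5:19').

Answer: 4:23 5:43

Derivation:
P[k] = A[0] + ... + A[k]
P[k] includes A[4] iff k >= 4
Affected indices: 4, 5, ..., 5; delta = -11
  P[4]: 34 + -11 = 23
  P[5]: 54 + -11 = 43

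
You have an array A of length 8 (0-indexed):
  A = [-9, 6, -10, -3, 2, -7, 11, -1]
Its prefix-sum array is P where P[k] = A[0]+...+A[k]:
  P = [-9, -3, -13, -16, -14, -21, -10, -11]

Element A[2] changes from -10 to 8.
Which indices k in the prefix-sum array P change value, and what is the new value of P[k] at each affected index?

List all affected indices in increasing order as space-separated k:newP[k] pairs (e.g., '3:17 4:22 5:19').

Answer: 2:5 3:2 4:4 5:-3 6:8 7:7

Derivation:
P[k] = A[0] + ... + A[k]
P[k] includes A[2] iff k >= 2
Affected indices: 2, 3, ..., 7; delta = 18
  P[2]: -13 + 18 = 5
  P[3]: -16 + 18 = 2
  P[4]: -14 + 18 = 4
  P[5]: -21 + 18 = -3
  P[6]: -10 + 18 = 8
  P[7]: -11 + 18 = 7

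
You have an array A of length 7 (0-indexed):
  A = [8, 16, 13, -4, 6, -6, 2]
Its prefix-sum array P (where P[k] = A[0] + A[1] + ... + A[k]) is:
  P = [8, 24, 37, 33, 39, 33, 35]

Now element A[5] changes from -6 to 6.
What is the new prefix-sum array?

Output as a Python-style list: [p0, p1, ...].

Answer: [8, 24, 37, 33, 39, 45, 47]

Derivation:
Change: A[5] -6 -> 6, delta = 12
P[k] for k < 5: unchanged (A[5] not included)
P[k] for k >= 5: shift by delta = 12
  P[0] = 8 + 0 = 8
  P[1] = 24 + 0 = 24
  P[2] = 37 + 0 = 37
  P[3] = 33 + 0 = 33
  P[4] = 39 + 0 = 39
  P[5] = 33 + 12 = 45
  P[6] = 35 + 12 = 47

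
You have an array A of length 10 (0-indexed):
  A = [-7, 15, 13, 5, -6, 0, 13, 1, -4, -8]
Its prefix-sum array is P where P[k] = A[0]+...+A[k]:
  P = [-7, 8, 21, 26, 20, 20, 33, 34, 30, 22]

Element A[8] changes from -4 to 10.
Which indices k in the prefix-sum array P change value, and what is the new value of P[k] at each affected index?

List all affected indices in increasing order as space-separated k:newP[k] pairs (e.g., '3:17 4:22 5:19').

P[k] = A[0] + ... + A[k]
P[k] includes A[8] iff k >= 8
Affected indices: 8, 9, ..., 9; delta = 14
  P[8]: 30 + 14 = 44
  P[9]: 22 + 14 = 36

Answer: 8:44 9:36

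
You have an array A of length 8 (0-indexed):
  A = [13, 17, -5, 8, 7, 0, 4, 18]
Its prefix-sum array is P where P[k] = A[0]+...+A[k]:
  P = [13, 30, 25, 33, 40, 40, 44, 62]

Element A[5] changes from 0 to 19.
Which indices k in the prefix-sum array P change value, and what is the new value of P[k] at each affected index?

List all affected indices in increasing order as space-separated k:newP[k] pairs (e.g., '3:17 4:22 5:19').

Answer: 5:59 6:63 7:81

Derivation:
P[k] = A[0] + ... + A[k]
P[k] includes A[5] iff k >= 5
Affected indices: 5, 6, ..., 7; delta = 19
  P[5]: 40 + 19 = 59
  P[6]: 44 + 19 = 63
  P[7]: 62 + 19 = 81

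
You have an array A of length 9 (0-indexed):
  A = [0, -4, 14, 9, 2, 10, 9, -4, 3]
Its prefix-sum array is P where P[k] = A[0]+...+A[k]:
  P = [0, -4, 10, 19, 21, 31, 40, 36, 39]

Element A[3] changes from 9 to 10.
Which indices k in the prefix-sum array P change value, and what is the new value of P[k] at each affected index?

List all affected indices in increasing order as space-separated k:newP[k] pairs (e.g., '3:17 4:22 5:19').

P[k] = A[0] + ... + A[k]
P[k] includes A[3] iff k >= 3
Affected indices: 3, 4, ..., 8; delta = 1
  P[3]: 19 + 1 = 20
  P[4]: 21 + 1 = 22
  P[5]: 31 + 1 = 32
  P[6]: 40 + 1 = 41
  P[7]: 36 + 1 = 37
  P[8]: 39 + 1 = 40

Answer: 3:20 4:22 5:32 6:41 7:37 8:40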